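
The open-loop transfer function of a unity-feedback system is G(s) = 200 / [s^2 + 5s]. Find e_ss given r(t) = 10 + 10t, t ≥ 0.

Factoring s from the denominator leaves a polynomial with constant term 5, so the system is type 1. By superposition:
  • 10: tracked with zero error.
  • 10t: e_ss = 10/K_v with K_v=40 → 0.25.
Total e_ss = 0.25.

0.25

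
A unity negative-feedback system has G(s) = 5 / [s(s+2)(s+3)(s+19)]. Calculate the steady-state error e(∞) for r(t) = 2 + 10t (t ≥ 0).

228

System type = 1 (one pole at s=0). Treating each term separately:
  • 2: tracked with zero error.
  • 10t: e_ss = 10/K_v with K_v=5/114 → 228.
Total e_ss = 228.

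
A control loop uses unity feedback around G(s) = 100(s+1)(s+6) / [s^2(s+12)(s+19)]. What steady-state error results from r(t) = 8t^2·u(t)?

6.08

Two free integrators in G(s): this is a type 2 system.
K_a = lim_{s→0} s^2·G(s) = 100·1·6 / (12·19) = 50/19.
r(t) = 8t^2 gives R(s) = 16/s^3.
e_ss = 16/K_a = 16/(50/19) = 6.08.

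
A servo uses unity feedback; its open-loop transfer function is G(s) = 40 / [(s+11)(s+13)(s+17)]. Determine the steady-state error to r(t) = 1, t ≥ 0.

2431/2471

System type = 0 (no poles at s=0).
K_p = lim_{s→0} G(s) = 40 / (11·13·17) = 40/2431.
e_ss = 1/(1 + K_p) = 1/(2471/2431) = 2431/2471.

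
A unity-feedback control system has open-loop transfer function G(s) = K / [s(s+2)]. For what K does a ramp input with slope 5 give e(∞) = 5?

G(s) has one factor of s in the denominator, so the system is type 1.
K_v = lim_{s→0} s·G(s) = K / (2) = 0.5·K.
e_ss = 5/K_v = 5 ⇒ K_v = 1 ⇒ K = 1/0.5 = 2.

2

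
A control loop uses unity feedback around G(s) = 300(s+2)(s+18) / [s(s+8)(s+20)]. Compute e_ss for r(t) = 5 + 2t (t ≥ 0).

The open loop has one pole at the origin → type 1 system. Taking each input component in turn:
  • 5: tracked with zero error.
  • 2t: e_ss = 2/K_v with K_v=67.5 → 4/135.
Total e_ss = 4/135.

4/135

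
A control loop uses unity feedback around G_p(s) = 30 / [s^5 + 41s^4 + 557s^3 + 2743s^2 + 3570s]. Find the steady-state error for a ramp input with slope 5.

595

The denominator has no term below 3570s — 1 pole at s=0, type 1.
K_v = lim_{s→0} s·G_p(s) = 30 / 3570 = 1/119.
e_ss = 5/K_v = 5/(1/119) = 595.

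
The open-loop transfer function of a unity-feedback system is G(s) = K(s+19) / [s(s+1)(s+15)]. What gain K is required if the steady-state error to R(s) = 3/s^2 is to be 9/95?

One free integrator in G(s): this is a type 1 system.
K_v = lim_{s→0} s·G(s) = K·19 / (1·15) = (19/15)·K.
e_ss = 3/K_v = 9/95 ⇒ K_v = 95/3 ⇒ K = (95/3)/(19/15) = 25.

25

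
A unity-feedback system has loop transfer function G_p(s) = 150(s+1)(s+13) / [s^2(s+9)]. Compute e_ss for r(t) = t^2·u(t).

3/325

G_p(s) has two factors of s in the denominator, so the system is type 2.
K_a = lim_{s→0} s^2·G_p(s) = 150·1·13 / (9) = 650/3.
r(t) = t^2 gives R(s) = 2/s^3.
e_ss = 2/K_a = 2/(650/3) = 3/325.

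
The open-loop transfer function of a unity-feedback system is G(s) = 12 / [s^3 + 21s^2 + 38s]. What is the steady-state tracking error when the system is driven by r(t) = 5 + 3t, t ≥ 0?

Lowest-order denominator term is 38s, so the open loop has 1 pole at the origin → type 1 system. Treating each term separately:
  • 5: tracked with zero error.
  • 3t: e_ss = 3/K_v with K_v=6/19 → 9.5.
Total e_ss = 9.5.

9.5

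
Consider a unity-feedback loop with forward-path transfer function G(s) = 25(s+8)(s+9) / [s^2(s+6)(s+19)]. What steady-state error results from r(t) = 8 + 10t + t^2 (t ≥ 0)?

Two free integrators in G(s): this is a type 2 system. Taking each input component in turn:
  • 8: tracked with zero error.
  • 10t: tracked with zero error.
  • t^2: e_ss = 2/K_a with K_a=300/19 → 19/150.
Total e_ss = 19/150.

19/150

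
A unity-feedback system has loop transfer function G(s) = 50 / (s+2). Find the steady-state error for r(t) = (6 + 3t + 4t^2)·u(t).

infinity

G(s) has no factors of s in the denominator, so the system is type 0. By superposition:
  • 6: e_ss = 6/(1+K_p) with K_p=25 → 3/13.
  • 3t: a type-0 system cannot track it, e_ss → ∞.
  • 4t^2: a type-0 system cannot track it, e_ss → ∞.
The unbounded component dominates.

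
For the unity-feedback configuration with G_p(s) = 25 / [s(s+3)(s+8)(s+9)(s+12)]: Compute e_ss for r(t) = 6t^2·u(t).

The open loop has one pole at the origin → type 1 system.
K_a = lim_{s→0} s^2·G_p(s) = 0; the steady-state error to this parabolic input grows without bound.

infinity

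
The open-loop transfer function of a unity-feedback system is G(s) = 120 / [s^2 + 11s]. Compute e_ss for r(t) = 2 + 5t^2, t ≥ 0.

infinity

The denominator has no term below 11s — 1 pole at s=0, type 1. By superposition:
  • 2: tracked with zero error.
  • 5t^2: a type-1 system cannot track it, e_ss → ∞.
The unbounded component dominates.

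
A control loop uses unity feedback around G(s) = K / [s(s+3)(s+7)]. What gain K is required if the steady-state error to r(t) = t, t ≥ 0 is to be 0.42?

50

The open loop has one pole at the origin → type 1 system.
K_v = lim_{s→0} s·G(s) = K / (3·7) = (1/21)·K.
e_ss = 1/K_v = 0.42 ⇒ K_v = 50/21 ⇒ K = (50/21)/(1/21) = 50.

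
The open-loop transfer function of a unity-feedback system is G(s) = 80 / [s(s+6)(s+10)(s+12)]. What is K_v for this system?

1/9

The open loop has one pole at the origin → type 1 system.
K_v = lim_{s→0} s·G(s) = 80 / (6·10·12) = 1/9.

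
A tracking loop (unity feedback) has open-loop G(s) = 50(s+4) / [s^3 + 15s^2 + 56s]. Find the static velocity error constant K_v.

25/7

Factoring s from the denominator leaves a polynomial with constant term 56, so the system is type 1.
K_v = lim_{s→0} s·G(s) = 50·4 / 56 = 25/7.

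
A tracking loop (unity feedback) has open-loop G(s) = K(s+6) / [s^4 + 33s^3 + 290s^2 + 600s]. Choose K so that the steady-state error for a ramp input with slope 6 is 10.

The denominator has no term below 600s — 1 pole at s=0, type 1.
K_v = lim_{s→0} s·G(s) = K·6 / 600 = 0.01·K.
e_ss = 6/K_v = 10 ⇒ K_v = 0.6 ⇒ K = 0.6/0.01 = 60.

60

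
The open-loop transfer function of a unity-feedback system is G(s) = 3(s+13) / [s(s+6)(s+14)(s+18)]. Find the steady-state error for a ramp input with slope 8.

4032/13

G(s) has one factor of s in the denominator, so the system is type 1.
K_v = lim_{s→0} s·G(s) = 3·13 / (6·14·18) = 13/504.
e_ss = 8/K_v = 8/(13/504) = 4032/13.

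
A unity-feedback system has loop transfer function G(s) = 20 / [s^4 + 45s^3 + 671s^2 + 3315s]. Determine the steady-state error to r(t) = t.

Lowest-order denominator term is 3315s, so the open loop has 1 pole at the origin → type 1 system.
K_v = lim_{s→0} s·G(s) = 20 / 3315 = 4/663.
e_ss = 1/K_v = 1/(4/663) = 165.75.

165.75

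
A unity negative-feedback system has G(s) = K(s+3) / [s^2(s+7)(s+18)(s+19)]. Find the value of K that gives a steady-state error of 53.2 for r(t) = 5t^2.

System type = 2 (two poles at s=0).
K_a = lim_{s→0} s^2·G(s) = K·3 / (7·18·19) = (1/798)·K.
e_ss = 10/K_a = 53.2 ⇒ K_a = 25/133 ⇒ K = (25/133)/(1/798) = 150.

150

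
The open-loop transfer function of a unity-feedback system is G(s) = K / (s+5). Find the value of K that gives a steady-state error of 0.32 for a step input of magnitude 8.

No free integrators in G(s): this is a type 0 system.
K_p = lim_{s→0} G(s) = K / (5) = 0.2·K.
e_ss = 8/(1 + K_p) = 0.32 ⇒ 1 + 0.2·K = 25 ⇒ K = 120.

120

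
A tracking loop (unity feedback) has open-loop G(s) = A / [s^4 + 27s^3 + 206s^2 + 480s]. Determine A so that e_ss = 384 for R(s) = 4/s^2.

5

Factoring s from the denominator leaves a polynomial with constant term 480, so the system is type 1.
K_v = lim_{s→0} s·G(s) = A / 480 = (1/480)·A.
e_ss = 4/K_v = 384 ⇒ K_v = 1/96 ⇒ A = (1/96)/(1/480) = 5.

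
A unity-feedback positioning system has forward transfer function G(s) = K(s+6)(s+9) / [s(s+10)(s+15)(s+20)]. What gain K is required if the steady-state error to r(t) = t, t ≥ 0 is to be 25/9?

One free integrator in G(s): this is a type 1 system.
K_v = lim_{s→0} s·G(s) = K·6·9 / (10·15·20) = 0.018·K.
e_ss = 1/K_v = 25/9 ⇒ K_v = 0.36 ⇒ K = 0.36/0.018 = 20.

20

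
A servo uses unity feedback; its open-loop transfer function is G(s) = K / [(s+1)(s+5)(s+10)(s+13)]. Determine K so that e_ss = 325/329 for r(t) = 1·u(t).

G(s) has no factors of s in the denominator, so the system is type 0.
K_p = lim_{s→0} G(s) = K / (1·5·10·13) = (1/650)·K.
e_ss = 1/(1 + K_p) = 325/329 ⇒ 1 + (1/650)·K = 329/325 ⇒ K = 8.

8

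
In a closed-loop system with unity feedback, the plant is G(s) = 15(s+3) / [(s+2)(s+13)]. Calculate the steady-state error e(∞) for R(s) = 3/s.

78/71

The open loop has no poles at the origin → type 0 system.
K_p = lim_{s→0} G(s) = 15·3 / (2·13) = 45/26.
e_ss = 3/(1 + K_p) = 3/(71/26) = 78/71.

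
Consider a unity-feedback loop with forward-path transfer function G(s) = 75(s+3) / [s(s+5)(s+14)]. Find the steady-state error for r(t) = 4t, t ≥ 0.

One free integrator in G(s): this is a type 1 system.
K_v = lim_{s→0} s·G(s) = 75·3 / (5·14) = 45/14.
e_ss = 4/K_v = 4/(45/14) = 56/45.

56/45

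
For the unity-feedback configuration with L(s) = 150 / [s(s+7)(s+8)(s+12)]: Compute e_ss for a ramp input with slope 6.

The open loop has one pole at the origin → type 1 system.
K_v = lim_{s→0} s·L(s) = 150 / (7·8·12) = 25/112.
e_ss = 6/K_v = 6/(25/112) = 26.88.

26.88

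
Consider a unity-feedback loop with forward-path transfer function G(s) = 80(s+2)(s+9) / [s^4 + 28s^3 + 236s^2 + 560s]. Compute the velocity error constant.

18/7

Lowest-order denominator term is 560s, so the open loop has 1 pole at the origin → type 1 system.
K_v = lim_{s→0} s·G(s) = 80·2·9 / 560 = 18/7.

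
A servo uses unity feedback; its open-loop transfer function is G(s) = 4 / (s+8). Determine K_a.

0

System type = 0 (no poles at s=0).
K_a = lim_{s→0} s^2·G(s) = 0 (the extra factor of s kills the finite limit).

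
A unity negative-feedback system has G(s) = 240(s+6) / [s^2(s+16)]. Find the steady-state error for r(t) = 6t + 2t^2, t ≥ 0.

System type = 2 (two poles at s=0). Taking each input component in turn:
  • 6t: tracked with zero error.
  • 2t^2: e_ss = 4/K_a with K_a=90 → 2/45.
Total e_ss = 2/45.

2/45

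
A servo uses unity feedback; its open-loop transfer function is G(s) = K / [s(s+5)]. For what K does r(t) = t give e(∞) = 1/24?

120

One free integrator in G(s): this is a type 1 system.
K_v = lim_{s→0} s·G(s) = K / (5) = 0.2·K.
e_ss = 1/K_v = 1/24 ⇒ K_v = 24 ⇒ K = 24/0.2 = 120.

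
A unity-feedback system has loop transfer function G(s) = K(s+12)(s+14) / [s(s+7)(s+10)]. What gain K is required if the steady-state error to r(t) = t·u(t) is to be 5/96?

G(s) has one factor of s in the denominator, so the system is type 1.
K_v = lim_{s→0} s·G(s) = K·12·14 / (7·10) = 2.4·K.
e_ss = 1/K_v = 5/96 ⇒ K_v = 19.2 ⇒ K = 19.2/2.4 = 8.

8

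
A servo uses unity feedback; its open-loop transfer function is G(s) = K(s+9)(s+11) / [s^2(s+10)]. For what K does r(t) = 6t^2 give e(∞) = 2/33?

Two free integrators in G(s): this is a type 2 system.
K_a = lim_{s→0} s^2·G(s) = K·9·11 / (10) = 9.9·K.
e_ss = 12/K_a = 2/33 ⇒ K_a = 198 ⇒ K = 198/9.9 = 20.

20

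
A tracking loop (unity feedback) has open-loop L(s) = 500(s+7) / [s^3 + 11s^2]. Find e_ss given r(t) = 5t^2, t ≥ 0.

11/350

Lowest-order denominator term is 11s^2, so the open loop has 2 poles at the origin → type 2 system.
K_a = lim_{s→0} s^2·L(s) = 500·7 / 11 = 3500/11.
r(t) = 5t^2 gives R(s) = 10/s^3.
e_ss = 10/K_a = 10/(3500/11) = 11/350.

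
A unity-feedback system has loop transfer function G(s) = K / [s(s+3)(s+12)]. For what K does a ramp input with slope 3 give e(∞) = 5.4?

20

One free integrator in G(s): this is a type 1 system.
K_v = lim_{s→0} s·G(s) = K / (3·12) = (1/36)·K.
e_ss = 3/K_v = 5.4 ⇒ K_v = 5/9 ⇒ K = (5/9)/(1/36) = 20.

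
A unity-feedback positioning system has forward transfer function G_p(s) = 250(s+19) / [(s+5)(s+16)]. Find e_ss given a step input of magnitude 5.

The open loop has no poles at the origin → type 0 system.
K_p = lim_{s→0} G_p(s) = 250·19 / (5·16) = 59.375.
e_ss = 5/(1 + K_p) = 5/60.375 = 40/483.

40/483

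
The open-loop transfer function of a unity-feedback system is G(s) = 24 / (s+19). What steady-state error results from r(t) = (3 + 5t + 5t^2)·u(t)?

infinity

System type = 0 (no poles at s=0). By superposition:
  • 3: e_ss = 3/(1+K_p) with K_p=24/19 → 57/43.
  • 5t: a type-0 system cannot track it, e_ss → ∞.
  • 5t^2: a type-0 system cannot track it, e_ss → ∞.
The unbounded component dominates.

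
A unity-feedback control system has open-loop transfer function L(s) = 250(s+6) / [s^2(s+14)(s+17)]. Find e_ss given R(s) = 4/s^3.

L(s) has two factors of s in the denominator, so the system is type 2.
K_a = lim_{s→0} s^2·L(s) = 250·6 / (14·17) = 750/119.
r(t) = 2t^2 gives R(s) = 4/s^3.
e_ss = 4/K_a = 4/(750/119) = 238/375.

238/375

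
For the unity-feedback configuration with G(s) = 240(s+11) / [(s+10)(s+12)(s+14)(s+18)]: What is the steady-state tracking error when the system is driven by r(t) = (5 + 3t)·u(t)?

infinity

The open loop has no poles at the origin → type 0 system. Treating each term separately:
  • 5: e_ss = 5/(1+K_p) with K_p=11/126 → 630/137.
  • 3t: a type-0 system cannot track it, e_ss → ∞.
The unbounded component dominates.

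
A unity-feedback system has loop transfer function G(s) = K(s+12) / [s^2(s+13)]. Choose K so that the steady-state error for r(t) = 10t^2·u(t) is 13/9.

15

G(s) has two factors of s in the denominator, so the system is type 2.
K_a = lim_{s→0} s^2·G(s) = K·12 / (13) = (12/13)·K.
e_ss = 20/K_a = 13/9 ⇒ K_a = 180/13 ⇒ K = (180/13)/(12/13) = 15.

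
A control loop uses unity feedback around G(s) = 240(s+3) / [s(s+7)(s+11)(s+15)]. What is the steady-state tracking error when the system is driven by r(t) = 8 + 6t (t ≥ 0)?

9.625

One free integrator in G(s): this is a type 1 system. Treating each term separately:
  • 8: tracked with zero error.
  • 6t: e_ss = 6/K_v with K_v=48/77 → 9.625.
Total e_ss = 9.625.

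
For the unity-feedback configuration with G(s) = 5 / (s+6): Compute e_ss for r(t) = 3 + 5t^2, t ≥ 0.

infinity

G(s) has no factors of s in the denominator, so the system is type 0. Treating each term separately:
  • 3: e_ss = 3/(1+K_p) with K_p=5/6 → 18/11.
  • 5t^2: a type-0 system cannot track it, e_ss → ∞.
The unbounded component dominates.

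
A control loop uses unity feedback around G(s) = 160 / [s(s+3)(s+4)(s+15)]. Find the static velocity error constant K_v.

One free integrator in G(s): this is a type 1 system.
K_v = lim_{s→0} s·G(s) = 160 / (3·4·15) = 8/9.

8/9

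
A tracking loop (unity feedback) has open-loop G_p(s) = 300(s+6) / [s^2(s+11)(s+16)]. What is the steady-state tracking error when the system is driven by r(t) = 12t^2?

Two free integrators in G_p(s): this is a type 2 system.
K_a = lim_{s→0} s^2·G_p(s) = 300·6 / (11·16) = 225/22.
r(t) = 12t^2 gives R(s) = 24/s^3.
e_ss = 24/K_a = 24/(225/22) = 176/75.

176/75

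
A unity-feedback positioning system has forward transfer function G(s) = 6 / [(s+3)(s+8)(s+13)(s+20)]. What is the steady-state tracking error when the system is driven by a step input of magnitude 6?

G(s) has no factors of s in the denominator, so the system is type 0.
K_p = lim_{s→0} G(s) = 6 / (3·8·13·20) = 1/1040.
e_ss = 6/(1 + K_p) = 6/(1041/1040) = 2080/347.

2080/347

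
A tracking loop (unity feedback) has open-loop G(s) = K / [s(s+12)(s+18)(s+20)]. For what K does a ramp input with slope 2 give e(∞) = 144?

G(s) has one factor of s in the denominator, so the system is type 1.
K_v = lim_{s→0} s·G(s) = K / (12·18·20) = (1/4320)·K.
e_ss = 2/K_v = 144 ⇒ K_v = 1/72 ⇒ K = (1/72)/(1/4320) = 60.

60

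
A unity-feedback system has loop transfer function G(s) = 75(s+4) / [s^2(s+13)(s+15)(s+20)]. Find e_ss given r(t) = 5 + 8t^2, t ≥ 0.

208

G(s) has two factors of s in the denominator, so the system is type 2. Taking each input component in turn:
  • 5: tracked with zero error.
  • 8t^2: e_ss = 16/K_a with K_a=1/13 → 208.
Total e_ss = 208.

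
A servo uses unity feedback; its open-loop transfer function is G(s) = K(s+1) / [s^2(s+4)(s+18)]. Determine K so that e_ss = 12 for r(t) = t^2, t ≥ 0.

12

G(s) has two factors of s in the denominator, so the system is type 2.
K_a = lim_{s→0} s^2·G(s) = K·1 / (4·18) = (1/72)·K.
e_ss = 2/K_a = 12 ⇒ K_a = 1/6 ⇒ K = (1/6)/(1/72) = 12.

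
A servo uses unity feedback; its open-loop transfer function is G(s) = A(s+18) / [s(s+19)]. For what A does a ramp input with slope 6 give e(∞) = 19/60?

One free integrator in G(s): this is a type 1 system.
K_v = lim_{s→0} s·G(s) = A·18 / (19) = (18/19)·A.
e_ss = 6/K_v = 19/60 ⇒ K_v = 360/19 ⇒ A = (360/19)/(18/19) = 20.

20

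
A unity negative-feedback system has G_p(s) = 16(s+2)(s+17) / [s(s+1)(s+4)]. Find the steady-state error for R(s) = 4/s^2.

G_p(s) has one factor of s in the denominator, so the system is type 1.
K_v = lim_{s→0} s·G_p(s) = 16·2·17 / (1·4) = 136.
e_ss = 4/K_v = 4/136 = 1/34.

1/34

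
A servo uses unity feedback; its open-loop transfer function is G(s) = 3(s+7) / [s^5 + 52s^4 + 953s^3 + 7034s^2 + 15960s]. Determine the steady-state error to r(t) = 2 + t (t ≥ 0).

760

Lowest-order denominator term is 15960s, so the open loop has 1 pole at the origin → type 1 system. Treating each term separately:
  • 2: tracked with zero error.
  • t: e_ss = 1/K_v with K_v=1/760 → 760.
Total e_ss = 760.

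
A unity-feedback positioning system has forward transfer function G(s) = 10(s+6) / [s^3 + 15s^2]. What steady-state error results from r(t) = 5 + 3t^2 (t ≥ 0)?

1.5

Factoring s^2 from the denominator leaves a polynomial with constant term 15, so the system is type 2. Taking each input component in turn:
  • 5: tracked with zero error.
  • 3t^2: e_ss = 6/K_a with K_a=4 → 1.5.
Total e_ss = 1.5.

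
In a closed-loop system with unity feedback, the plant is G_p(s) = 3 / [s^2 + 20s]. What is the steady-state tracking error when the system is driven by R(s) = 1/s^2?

20/3

The denominator has no term below 20s — 1 pole at s=0, type 1.
K_v = lim_{s→0} s·G_p(s) = 3 / 20 = 0.15.
e_ss = 1/K_v = 1/0.15 = 20/3.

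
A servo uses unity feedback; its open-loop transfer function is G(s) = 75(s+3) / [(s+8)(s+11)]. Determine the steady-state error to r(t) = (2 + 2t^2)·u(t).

infinity

G(s) has no factors of s in the denominator, so the system is type 0. By superposition:
  • 2: e_ss = 2/(1+K_p) with K_p=225/88 → 176/313.
  • 2t^2: a type-0 system cannot track it, e_ss → ∞.
The unbounded component dominates.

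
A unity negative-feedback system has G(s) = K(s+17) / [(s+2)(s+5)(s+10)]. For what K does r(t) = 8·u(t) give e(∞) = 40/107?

System type = 0 (no poles at s=0).
K_p = lim_{s→0} G(s) = K·17 / (2·5·10) = 0.17·K.
e_ss = 8/(1 + K_p) = 40/107 ⇒ 1 + 0.17·K = 21.4 ⇒ K = 120.

120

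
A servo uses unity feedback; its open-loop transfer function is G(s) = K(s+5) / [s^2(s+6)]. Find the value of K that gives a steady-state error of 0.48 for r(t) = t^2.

5

G(s) has two factors of s in the denominator, so the system is type 2.
K_a = lim_{s→0} s^2·G(s) = K·5 / (6) = (5/6)·K.
e_ss = 2/K_a = 0.48 ⇒ K_a = 25/6 ⇒ K = (25/6)/(5/6) = 5.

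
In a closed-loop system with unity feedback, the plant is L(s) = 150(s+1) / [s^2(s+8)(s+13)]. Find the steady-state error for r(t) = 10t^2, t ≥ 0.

Two free integrators in L(s): this is a type 2 system.
K_a = lim_{s→0} s^2·L(s) = 150·1 / (8·13) = 75/52.
r(t) = 10t^2 gives R(s) = 20/s^3.
e_ss = 20/K_a = 20/(75/52) = 208/15.

208/15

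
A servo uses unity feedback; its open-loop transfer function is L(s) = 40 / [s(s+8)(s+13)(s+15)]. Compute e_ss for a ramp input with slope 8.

System type = 1 (one pole at s=0).
K_v = lim_{s→0} s·L(s) = 40 / (8·13·15) = 1/39.
e_ss = 8/K_v = 8/(1/39) = 312.

312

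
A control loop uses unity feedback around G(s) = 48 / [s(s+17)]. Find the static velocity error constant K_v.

48/17

System type = 1 (one pole at s=0).
K_v = lim_{s→0} s·G(s) = 48 / (17) = 48/17.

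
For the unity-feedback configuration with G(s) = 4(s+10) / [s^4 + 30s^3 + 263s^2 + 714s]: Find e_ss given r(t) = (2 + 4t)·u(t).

71.4

Factoring s from the denominator leaves a polynomial with constant term 714, so the system is type 1. Taking each input component in turn:
  • 2: tracked with zero error.
  • 4t: e_ss = 4/K_v with K_v=20/357 → 71.4.
Total e_ss = 71.4.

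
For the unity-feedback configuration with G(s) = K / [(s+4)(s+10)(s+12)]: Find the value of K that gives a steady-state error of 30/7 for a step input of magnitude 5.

80

G(s) has no factors of s in the denominator, so the system is type 0.
K_p = lim_{s→0} G(s) = K / (4·10·12) = (1/480)·K.
e_ss = 5/(1 + K_p) = 30/7 ⇒ 1 + (1/480)·K = 7/6 ⇒ K = 80.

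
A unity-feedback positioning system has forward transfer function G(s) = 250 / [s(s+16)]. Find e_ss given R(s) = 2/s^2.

0.128

The open loop has one pole at the origin → type 1 system.
K_v = lim_{s→0} s·G(s) = 250 / (16) = 15.625.
e_ss = 2/K_v = 2/15.625 = 0.128.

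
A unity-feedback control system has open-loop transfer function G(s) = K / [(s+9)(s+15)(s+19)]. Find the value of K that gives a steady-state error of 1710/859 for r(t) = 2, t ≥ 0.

12

No free integrators in G(s): this is a type 0 system.
K_p = lim_{s→0} G(s) = K / (9·15·19) = (1/2565)·K.
e_ss = 2/(1 + K_p) = 1710/859 ⇒ 1 + (1/2565)·K = 859/855 ⇒ K = 12.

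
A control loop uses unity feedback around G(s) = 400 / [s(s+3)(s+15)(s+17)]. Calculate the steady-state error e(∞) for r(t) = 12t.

22.95

The open loop has one pole at the origin → type 1 system.
K_v = lim_{s→0} s·G(s) = 400 / (3·15·17) = 80/153.
e_ss = 12/K_v = 12/(80/153) = 22.95.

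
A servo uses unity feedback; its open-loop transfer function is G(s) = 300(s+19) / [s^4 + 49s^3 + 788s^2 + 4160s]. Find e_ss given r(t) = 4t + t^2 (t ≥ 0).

Factoring s from the denominator leaves a polynomial with constant term 4160, so the system is type 1. Taking each input component in turn:
  • 4t: e_ss = 4/K_v with K_v=285/208 → 832/285.
  • t^2: a type-1 system cannot track it, e_ss → ∞.
The unbounded component dominates.

infinity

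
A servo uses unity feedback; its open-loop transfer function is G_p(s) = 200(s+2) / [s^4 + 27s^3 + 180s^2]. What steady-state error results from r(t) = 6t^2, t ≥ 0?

5.4

Lowest-order denominator term is 180s^2, so the open loop has 2 poles at the origin → type 2 system.
K_a = lim_{s→0} s^2·G_p(s) = 200·2 / 180 = 20/9.
r(t) = 6t^2 gives R(s) = 12/s^3.
e_ss = 12/K_a = 12/(20/9) = 5.4.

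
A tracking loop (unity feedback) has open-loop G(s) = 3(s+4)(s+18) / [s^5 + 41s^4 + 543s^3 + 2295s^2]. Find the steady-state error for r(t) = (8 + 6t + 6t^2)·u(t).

127.5

The denominator has no term below 2295s^2 — 2 poles at s=0, type 2. Treating each term separately:
  • 8: tracked with zero error.
  • 6t: tracked with zero error.
  • 6t^2: e_ss = 12/K_a with K_a=8/85 → 127.5.
Total e_ss = 127.5.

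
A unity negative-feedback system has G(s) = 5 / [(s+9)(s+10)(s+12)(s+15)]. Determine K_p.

System type = 0 (no poles at s=0).
K_p = lim_{s→0} G(s) = 5 / (9·10·12·15) = 1/3240.

1/3240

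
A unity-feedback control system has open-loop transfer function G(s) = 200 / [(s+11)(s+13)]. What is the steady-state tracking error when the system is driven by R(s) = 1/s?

No free integrators in G(s): this is a type 0 system.
K_p = lim_{s→0} G(s) = 200 / (11·13) = 200/143.
e_ss = 1/(1 + K_p) = 1/(343/143) = 143/343.

143/343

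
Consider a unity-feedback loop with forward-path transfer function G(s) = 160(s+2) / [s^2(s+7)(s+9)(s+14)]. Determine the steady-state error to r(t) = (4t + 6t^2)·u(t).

The open loop has two poles at the origin → type 2 system. Taking each input component in turn:
  • 4t: tracked with zero error.
  • 6t^2: e_ss = 12/K_a with K_a=160/441 → 33.075.
Total e_ss = 33.075.

33.075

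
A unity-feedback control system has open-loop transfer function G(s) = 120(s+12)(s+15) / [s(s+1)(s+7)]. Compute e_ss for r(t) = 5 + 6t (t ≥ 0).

7/3600

The open loop has one pole at the origin → type 1 system. By superposition:
  • 5: tracked with zero error.
  • 6t: e_ss = 6/K_v with K_v=21600/7 → 7/3600.
Total e_ss = 7/3600.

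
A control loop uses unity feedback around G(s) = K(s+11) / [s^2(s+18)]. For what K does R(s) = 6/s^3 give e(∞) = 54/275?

50

G(s) has two factors of s in the denominator, so the system is type 2.
K_a = lim_{s→0} s^2·G(s) = K·11 / (18) = (11/18)·K.
e_ss = 6/K_a = 54/275 ⇒ K_a = 275/9 ⇒ K = (275/9)/(11/18) = 50.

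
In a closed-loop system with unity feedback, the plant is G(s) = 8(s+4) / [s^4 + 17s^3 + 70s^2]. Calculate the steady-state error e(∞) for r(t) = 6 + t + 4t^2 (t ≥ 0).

17.5

Lowest-order denominator term is 70s^2, so the open loop has 2 poles at the origin → type 2 system. Treating each term separately:
  • 6: tracked with zero error.
  • t: tracked with zero error.
  • 4t^2: e_ss = 8/K_a with K_a=16/35 → 17.5.
Total e_ss = 17.5.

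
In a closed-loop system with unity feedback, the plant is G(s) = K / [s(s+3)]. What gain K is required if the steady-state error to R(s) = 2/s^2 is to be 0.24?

System type = 1 (one pole at s=0).
K_v = lim_{s→0} s·G(s) = K / (3) = (1/3)·K.
e_ss = 2/K_v = 0.24 ⇒ K_v = 25/3 ⇒ K = (25/3)/(1/3) = 25.

25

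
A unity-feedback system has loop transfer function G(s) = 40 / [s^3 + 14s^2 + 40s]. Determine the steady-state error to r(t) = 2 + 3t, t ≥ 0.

Lowest-order denominator term is 40s, so the open loop has 1 pole at the origin → type 1 system. Treating each term separately:
  • 2: tracked with zero error.
  • 3t: e_ss = 3/K_v with K_v=1 → 3.
Total e_ss = 3.

3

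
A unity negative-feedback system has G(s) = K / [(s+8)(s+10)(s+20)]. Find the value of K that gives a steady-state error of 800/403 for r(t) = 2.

System type = 0 (no poles at s=0).
K_p = lim_{s→0} G(s) = K / (8·10·20) = (1/1600)·K.
e_ss = 2/(1 + K_p) = 800/403 ⇒ 1 + (1/1600)·K = 1.0075 ⇒ K = 12.

12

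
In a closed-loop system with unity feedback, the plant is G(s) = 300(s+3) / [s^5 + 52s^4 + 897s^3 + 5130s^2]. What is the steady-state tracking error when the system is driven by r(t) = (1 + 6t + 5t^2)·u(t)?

57

Factoring s^2 from the denominator leaves a polynomial with constant term 5130, so the system is type 2. By superposition:
  • 1: tracked with zero error.
  • 6t: tracked with zero error.
  • 5t^2: e_ss = 10/K_a with K_a=10/57 → 57.
Total e_ss = 57.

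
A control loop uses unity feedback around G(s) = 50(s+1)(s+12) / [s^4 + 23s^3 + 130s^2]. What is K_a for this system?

Factoring s^2 from the denominator leaves a polynomial with constant term 130, so the system is type 2.
K_a = lim_{s→0} s^2·G(s) = 50·1·12 / 130 = 60/13.

60/13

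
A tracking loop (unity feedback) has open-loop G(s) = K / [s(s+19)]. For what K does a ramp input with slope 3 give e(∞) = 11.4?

5

System type = 1 (one pole at s=0).
K_v = lim_{s→0} s·G(s) = K / (19) = (1/19)·K.
e_ss = 3/K_v = 11.4 ⇒ K_v = 5/19 ⇒ K = (5/19)/(1/19) = 5.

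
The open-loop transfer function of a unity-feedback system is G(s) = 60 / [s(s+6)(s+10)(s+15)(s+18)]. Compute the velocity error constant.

One free integrator in G(s): this is a type 1 system.
K_v = lim_{s→0} s·G(s) = 60 / (6·10·15·18) = 1/270.

1/270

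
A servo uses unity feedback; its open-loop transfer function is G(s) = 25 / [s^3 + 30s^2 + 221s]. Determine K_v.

25/221

Factoring s from the denominator leaves a polynomial with constant term 221, so the system is type 1.
K_v = lim_{s→0} s·G(s) = 25 / 221 = 25/221.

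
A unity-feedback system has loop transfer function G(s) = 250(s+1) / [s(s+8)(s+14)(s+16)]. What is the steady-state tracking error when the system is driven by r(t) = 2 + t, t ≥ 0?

7.168

G(s) has one factor of s in the denominator, so the system is type 1. By superposition:
  • 2: tracked with zero error.
  • t: e_ss = 1/K_v with K_v=125/896 → 7.168.
Total e_ss = 7.168.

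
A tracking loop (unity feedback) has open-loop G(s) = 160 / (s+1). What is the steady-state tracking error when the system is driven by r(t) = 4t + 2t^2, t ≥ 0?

G(s) has no factors of s in the denominator, so the system is type 0. Treating each term separately:
  • 4t: a type-0 system cannot track it, e_ss → ∞.
  • 2t^2: a type-0 system cannot track it, e_ss → ∞.
The unbounded component dominates.

infinity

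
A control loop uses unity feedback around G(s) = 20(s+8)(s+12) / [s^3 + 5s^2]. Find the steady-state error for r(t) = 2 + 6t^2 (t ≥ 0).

The denominator has no term below 5s^2 — 2 poles at s=0, type 2. Taking each input component in turn:
  • 2: tracked with zero error.
  • 6t^2: e_ss = 12/K_a with K_a=384 → 1/32.
Total e_ss = 1/32.

1/32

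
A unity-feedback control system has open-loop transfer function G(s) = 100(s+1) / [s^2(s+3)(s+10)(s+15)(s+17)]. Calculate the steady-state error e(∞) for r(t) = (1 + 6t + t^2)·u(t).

153

System type = 2 (two poles at s=0). Treating each term separately:
  • 1: tracked with zero error.
  • 6t: tracked with zero error.
  • t^2: e_ss = 2/K_a with K_a=2/153 → 153.
Total e_ss = 153.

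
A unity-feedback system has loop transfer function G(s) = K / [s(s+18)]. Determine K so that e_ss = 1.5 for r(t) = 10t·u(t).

G(s) has one factor of s in the denominator, so the system is type 1.
K_v = lim_{s→0} s·G(s) = K / (18) = (1/18)·K.
e_ss = 10/K_v = 1.5 ⇒ K_v = 20/3 ⇒ K = (20/3)/(1/18) = 120.

120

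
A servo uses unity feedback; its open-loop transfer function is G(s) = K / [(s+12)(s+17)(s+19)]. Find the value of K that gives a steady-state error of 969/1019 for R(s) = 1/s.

G(s) has no factors of s in the denominator, so the system is type 0.
K_p = lim_{s→0} G(s) = K / (12·17·19) = (1/3876)·K.
e_ss = 1/(1 + K_p) = 969/1019 ⇒ 1 + (1/3876)·K = 1019/969 ⇒ K = 200.

200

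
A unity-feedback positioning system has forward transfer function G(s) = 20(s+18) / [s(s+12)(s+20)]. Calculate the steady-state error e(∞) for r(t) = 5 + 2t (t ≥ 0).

One free integrator in G(s): this is a type 1 system. Taking each input component in turn:
  • 5: tracked with zero error.
  • 2t: e_ss = 2/K_v with K_v=1.5 → 4/3.
Total e_ss = 4/3.

4/3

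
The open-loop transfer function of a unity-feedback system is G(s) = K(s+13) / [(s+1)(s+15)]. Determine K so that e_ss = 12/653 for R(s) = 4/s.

250

G(s) has no factors of s in the denominator, so the system is type 0.
K_p = lim_{s→0} G(s) = K·13 / (1·15) = (13/15)·K.
e_ss = 4/(1 + K_p) = 12/653 ⇒ 1 + (13/15)·K = 653/3 ⇒ K = 250.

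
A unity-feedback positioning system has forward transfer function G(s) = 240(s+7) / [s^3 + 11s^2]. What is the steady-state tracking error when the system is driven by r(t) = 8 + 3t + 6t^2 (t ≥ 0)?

Factoring s^2 from the denominator leaves a polynomial with constant term 11, so the system is type 2. By superposition:
  • 8: tracked with zero error.
  • 3t: tracked with zero error.
  • 6t^2: e_ss = 12/K_a with K_a=1680/11 → 11/140.
Total e_ss = 11/140.

11/140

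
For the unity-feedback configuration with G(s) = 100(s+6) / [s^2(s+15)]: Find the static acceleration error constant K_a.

System type = 2 (two poles at s=0).
K_a = lim_{s→0} s^2·G(s) = 100·6 / (15) = 40.

40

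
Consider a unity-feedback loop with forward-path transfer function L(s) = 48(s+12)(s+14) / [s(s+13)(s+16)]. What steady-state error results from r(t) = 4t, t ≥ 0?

13/126

The open loop has one pole at the origin → type 1 system.
K_v = lim_{s→0} s·L(s) = 48·12·14 / (13·16) = 504/13.
e_ss = 4/K_v = 4/(504/13) = 13/126.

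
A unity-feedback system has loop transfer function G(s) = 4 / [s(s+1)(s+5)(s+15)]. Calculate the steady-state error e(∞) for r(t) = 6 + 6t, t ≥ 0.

112.5

The open loop has one pole at the origin → type 1 system. Treating each term separately:
  • 6: tracked with zero error.
  • 6t: e_ss = 6/K_v with K_v=4/75 → 112.5.
Total e_ss = 112.5.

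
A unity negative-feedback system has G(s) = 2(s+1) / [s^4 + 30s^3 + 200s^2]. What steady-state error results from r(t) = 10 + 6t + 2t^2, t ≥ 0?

400

Lowest-order denominator term is 200s^2, so the open loop has 2 poles at the origin → type 2 system. Treating each term separately:
  • 10: tracked with zero error.
  • 6t: tracked with zero error.
  • 2t^2: e_ss = 4/K_a with K_a=0.01 → 400.
Total e_ss = 400.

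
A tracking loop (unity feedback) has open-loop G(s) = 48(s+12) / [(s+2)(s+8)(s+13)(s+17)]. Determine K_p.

36/221

The open loop has no poles at the origin → type 0 system.
K_p = lim_{s→0} G(s) = 48·12 / (2·8·13·17) = 36/221.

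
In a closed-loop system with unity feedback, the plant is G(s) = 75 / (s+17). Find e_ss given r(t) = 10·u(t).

85/46

The open loop has no poles at the origin → type 0 system.
K_p = lim_{s→0} G(s) = 75 / (17) = 75/17.
e_ss = 10/(1 + K_p) = 10/(92/17) = 85/46.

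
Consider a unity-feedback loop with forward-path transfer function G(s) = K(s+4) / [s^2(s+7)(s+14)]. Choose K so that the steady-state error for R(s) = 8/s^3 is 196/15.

System type = 2 (two poles at s=0).
K_a = lim_{s→0} s^2·G(s) = K·4 / (7·14) = (2/49)·K.
e_ss = 8/K_a = 196/15 ⇒ K_a = 30/49 ⇒ K = (30/49)/(2/49) = 15.

15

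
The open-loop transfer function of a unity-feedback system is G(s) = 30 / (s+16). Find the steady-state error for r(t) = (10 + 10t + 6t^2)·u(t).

G(s) has no factors of s in the denominator, so the system is type 0. Taking each input component in turn:
  • 10: e_ss = 10/(1+K_p) with K_p=1.875 → 80/23.
  • 10t: a type-0 system cannot track it, e_ss → ∞.
  • 6t^2: a type-0 system cannot track it, e_ss → ∞.
The unbounded component dominates.

infinity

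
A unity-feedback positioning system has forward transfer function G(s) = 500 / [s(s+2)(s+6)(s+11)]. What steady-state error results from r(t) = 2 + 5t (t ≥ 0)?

One free integrator in G(s): this is a type 1 system. Taking each input component in turn:
  • 2: tracked with zero error.
  • 5t: e_ss = 5/K_v with K_v=125/33 → 1.32.
Total e_ss = 1.32.

1.32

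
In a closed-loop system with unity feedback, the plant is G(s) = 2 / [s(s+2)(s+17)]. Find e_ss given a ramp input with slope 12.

204

G(s) has one factor of s in the denominator, so the system is type 1.
K_v = lim_{s→0} s·G(s) = 2 / (2·17) = 1/17.
e_ss = 12/K_v = 12/(1/17) = 204.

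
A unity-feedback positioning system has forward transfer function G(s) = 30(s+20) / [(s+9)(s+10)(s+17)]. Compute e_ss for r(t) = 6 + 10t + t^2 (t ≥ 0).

infinity

System type = 0 (no poles at s=0). Treating each term separately:
  • 6: e_ss = 6/(1+K_p) with K_p=20/51 → 306/71.
  • 10t: a type-0 system cannot track it, e_ss → ∞.
  • t^2: a type-0 system cannot track it, e_ss → ∞.
The unbounded component dominates.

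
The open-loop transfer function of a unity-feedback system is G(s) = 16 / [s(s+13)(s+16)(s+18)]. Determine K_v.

1/234

The open loop has one pole at the origin → type 1 system.
K_v = lim_{s→0} s·G(s) = 16 / (13·16·18) = 1/234.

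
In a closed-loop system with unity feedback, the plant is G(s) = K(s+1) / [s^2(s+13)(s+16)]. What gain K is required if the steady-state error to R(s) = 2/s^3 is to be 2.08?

System type = 2 (two poles at s=0).
K_a = lim_{s→0} s^2·G(s) = K·1 / (13·16) = (1/208)·K.
e_ss = 2/K_a = 2.08 ⇒ K_a = 25/26 ⇒ K = (25/26)/(1/208) = 200.

200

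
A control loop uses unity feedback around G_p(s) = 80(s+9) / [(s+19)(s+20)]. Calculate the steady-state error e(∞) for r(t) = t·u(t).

System type = 0 (no poles at s=0).
K_v = lim_{s→0} s·G_p(s) = 0; the steady-state error to this ramp input grows without bound.

infinity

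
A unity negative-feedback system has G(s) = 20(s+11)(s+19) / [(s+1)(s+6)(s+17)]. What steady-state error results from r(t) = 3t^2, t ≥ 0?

The open loop has no poles at the origin → type 0 system.
For a type-0 system K_a = 0, so e_ss to a parabolic input is unbounded.

infinity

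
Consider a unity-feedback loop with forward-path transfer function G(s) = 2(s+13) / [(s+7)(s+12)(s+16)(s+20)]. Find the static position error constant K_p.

13/13440

System type = 0 (no poles at s=0).
K_p = lim_{s→0} G(s) = 2·13 / (7·12·16·20) = 13/13440.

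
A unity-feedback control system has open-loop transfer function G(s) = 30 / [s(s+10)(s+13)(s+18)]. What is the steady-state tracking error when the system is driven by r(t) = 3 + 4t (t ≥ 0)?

The open loop has one pole at the origin → type 1 system. Taking each input component in turn:
  • 3: tracked with zero error.
  • 4t: e_ss = 4/K_v with K_v=1/78 → 312.
Total e_ss = 312.

312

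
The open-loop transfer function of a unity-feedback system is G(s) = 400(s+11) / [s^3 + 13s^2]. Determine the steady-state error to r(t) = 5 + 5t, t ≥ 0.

0

Factoring s^2 from the denominator leaves a polynomial with constant term 13, so the system is type 2. By superposition:
  • 5: tracked with zero error.
  • 5t: tracked with zero error.
Total e_ss = 0.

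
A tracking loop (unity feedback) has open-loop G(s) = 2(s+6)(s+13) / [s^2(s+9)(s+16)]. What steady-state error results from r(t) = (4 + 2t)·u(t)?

0

G(s) has two factors of s in the denominator, so the system is type 2. By superposition:
  • 4: tracked with zero error.
  • 2t: tracked with zero error.
Total e_ss = 0.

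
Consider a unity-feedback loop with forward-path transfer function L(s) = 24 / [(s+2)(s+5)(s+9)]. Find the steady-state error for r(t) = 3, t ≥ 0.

45/19

System type = 0 (no poles at s=0).
K_p = lim_{s→0} L(s) = 24 / (2·5·9) = 4/15.
e_ss = 3/(1 + K_p) = 3/(19/15) = 45/19.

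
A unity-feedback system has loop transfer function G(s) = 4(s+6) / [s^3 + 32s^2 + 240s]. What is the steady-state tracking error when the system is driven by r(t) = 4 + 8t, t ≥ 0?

Lowest-order denominator term is 240s, so the open loop has 1 pole at the origin → type 1 system. By superposition:
  • 4: tracked with zero error.
  • 8t: e_ss = 8/K_v with K_v=0.1 → 80.
Total e_ss = 80.

80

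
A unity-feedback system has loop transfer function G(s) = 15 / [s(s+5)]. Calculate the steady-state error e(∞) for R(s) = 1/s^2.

The open loop has one pole at the origin → type 1 system.
K_v = lim_{s→0} s·G(s) = 15 / (5) = 3.
e_ss = 1/K_v = 1/3.

1/3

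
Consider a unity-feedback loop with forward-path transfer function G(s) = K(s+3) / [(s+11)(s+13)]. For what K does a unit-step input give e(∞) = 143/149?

No free integrators in G(s): this is a type 0 system.
K_p = lim_{s→0} G(s) = K·3 / (11·13) = (3/143)·K.
e_ss = 1/(1 + K_p) = 143/149 ⇒ 1 + (3/143)·K = 149/143 ⇒ K = 2.

2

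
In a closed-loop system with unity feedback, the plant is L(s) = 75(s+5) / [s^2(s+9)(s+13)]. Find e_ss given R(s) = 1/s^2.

L(s) has two factors of s in the denominator, so the system is type 2.
K_v = ∞ for a type-2 system; e_ss to a ramp is zero.

0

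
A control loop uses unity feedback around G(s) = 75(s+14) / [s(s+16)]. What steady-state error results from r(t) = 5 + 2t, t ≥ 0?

16/525

G(s) has one factor of s in the denominator, so the system is type 1. By superposition:
  • 5: tracked with zero error.
  • 2t: e_ss = 2/K_v with K_v=65.625 → 16/525.
Total e_ss = 16/525.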